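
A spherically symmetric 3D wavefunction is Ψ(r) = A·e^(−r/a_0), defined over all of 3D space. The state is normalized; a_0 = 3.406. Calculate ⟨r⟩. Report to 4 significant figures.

⟨r⟩ ≈ 5.109

⟨r⟩ = ∫ r |Ψ|² 4πr² dr over the full domain.
Evaluating both integrals, ⟨r⟩ = 3·a_0/2.
Putting a_0 = 3.406 gives 5.1090.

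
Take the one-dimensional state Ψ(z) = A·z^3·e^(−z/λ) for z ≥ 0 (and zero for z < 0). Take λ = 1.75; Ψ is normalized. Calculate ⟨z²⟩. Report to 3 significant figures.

⟨z^2⟩ ≈ 42.9

The expectation value is the |Ψ|²-weighted average of z^2: ∫ z^2|Ψ|² dz.
Evaluating both integrals, ⟨z²⟩ = 14·λ^2.
Putting λ = 1.75 gives 42.88.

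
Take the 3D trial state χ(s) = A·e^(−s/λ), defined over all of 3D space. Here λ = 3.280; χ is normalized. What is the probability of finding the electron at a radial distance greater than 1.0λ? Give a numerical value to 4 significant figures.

Integrate the radial probability density 4πs²|χ|² over s > 1.0λ.
A² is fixed by ∫₀^∞ 4πs²|χ|² ds = 1, i.e. A² = (π·λ^3)^(−1).
In terms of u = s/λ (A², 4π and the length scale all cancel between numerator and denominator), P = [∫_{1.0}^{∞} u^2·e^(-2·u) du] / [∫_{0}^{∞} u^2·e^(-2·u) du].
With ∫ u^2·e^(-2·u) du = -(2·u^2 + 2·u + 1)·e^(-2·u)/4 + C, the region integral is 5·e^(-2)/4 and the full one is 1/4.
Taking the ratio yields P = 0.67668.

P ≈ 0.6767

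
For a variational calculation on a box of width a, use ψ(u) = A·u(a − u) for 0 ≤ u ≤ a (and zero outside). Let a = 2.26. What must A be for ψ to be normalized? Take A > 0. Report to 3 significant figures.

A ≈ 0.713

Require ∫ |ψ|² du = 1 over the whole domain.
The integral (without the A² prefactor) comes out to a^5/30.
So A² = (a^5/30)^(−1).
With a = 2.26: A² = 0.5088 and A = 0.7133.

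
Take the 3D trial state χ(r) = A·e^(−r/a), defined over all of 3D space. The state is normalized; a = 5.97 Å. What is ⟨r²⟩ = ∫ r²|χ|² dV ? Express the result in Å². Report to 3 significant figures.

⟨r^2⟩ ≈ 107 Å^2

⟨r²⟩ = ∫ r^2 |χ|² 4πr² dr over the full domain.
Since the A² factors cancel between numerator and denominator, ⟨r²⟩ = 3·a^2.
Putting a = 5.97 gives 106.9.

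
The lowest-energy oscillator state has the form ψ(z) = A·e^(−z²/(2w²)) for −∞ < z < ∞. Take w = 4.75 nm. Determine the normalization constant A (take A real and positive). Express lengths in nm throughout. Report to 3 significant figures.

The normalization condition is ∫|ψ|² dz = 1 from −∞ to ∞.
With ∫_{−∞}^{∞} z^(2m) e^(−αz²) dz = (2m−1)!!·√π / (2^m α^(m+1/2)), the integral (without the A² prefactor) comes out to √(π)·w.
Plugging in w = 4.75 yields A = 0.3446.

A ≈ 0.345 nm^(-1/2)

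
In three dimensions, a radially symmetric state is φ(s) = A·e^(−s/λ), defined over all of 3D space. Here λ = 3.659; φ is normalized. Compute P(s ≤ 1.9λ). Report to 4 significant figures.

P ≈ 0.7311

With dV = 4πs²ds, the probability is ∫|φ|² dV over s ≤ 1.9λ.
A² is fixed by ∫₀^∞ 4πs²|φ|² ds = 1, i.e. A² = (π·λ^3)^(−1).
Substituting u = s/λ, A², 4π and the length scale all cancel in the ratio: P = ∫_{0}^{1.9} u^2·e^(-2·u) du / ∫_{0}^{∞} u^2·e^(-2·u) du.
An antiderivative of u^2·e^(-2·u) is -(2·u^2 + 2·u + 1)·e^(-2·u)/4; evaluating from 0 to 1.9 gives 1/4 - 601·e^(-19/5)/200, while the full integral is 1/4.
The region integral divided by the full integral gives P = 0.73110.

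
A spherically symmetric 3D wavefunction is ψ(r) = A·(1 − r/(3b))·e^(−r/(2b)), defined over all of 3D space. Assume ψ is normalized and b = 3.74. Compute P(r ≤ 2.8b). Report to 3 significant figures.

P ≈ 0.353

With dV = 4πr²dr, the probability is ∫|ψ|² dV over r ≤ 2.8b.
The full normalization integral is A²·[8·π·b^3/3] = 1, fixing A².
Let u = r/b; then A², 4π and the length scale all cancel, so P = ∫_{0}^{2.8} u^2·(1 - u/3)^2·e^(-u) du ÷ ∫_{0}^{∞} u^2·(1 - u/3)^2·e^(-u) du.
Using ∫ u^2·(1 - u/3)^2·e^(-u) du = (-u^4 + 2·u^3 - 3·u^2 - 6·u - 6)·e^(-u)/9, the numerator is ≈ 0.23504 and the denominator is 2/3.
The region integral divided by the full integral gives P = 0.3526.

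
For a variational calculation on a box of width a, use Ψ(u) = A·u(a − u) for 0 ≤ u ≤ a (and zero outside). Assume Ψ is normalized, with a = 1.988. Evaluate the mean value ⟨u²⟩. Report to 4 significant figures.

⟨u^2⟩ ≈ 1.129

⟨u²⟩ = ∫ u^2 |Ψ|² du over the full domain.
Expanding the polynomial and integrating term by term, since the A² factors cancel between numerator and denominator, ⟨u²⟩ = 2·a^2/7.
Putting a = 1.988 gives 1.1292.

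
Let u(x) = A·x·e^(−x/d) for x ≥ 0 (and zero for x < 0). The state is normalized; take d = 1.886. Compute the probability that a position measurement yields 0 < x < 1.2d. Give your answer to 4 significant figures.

P ≈ 0.4303

P = ∫_{0}^{1.2d} |u(x)|² dx.
With A² fixed by ∫|u|² = 1, i.e. A² = (d^3/4)^(−1), substitute and integrate.
Let t = x/d; then A² and the length scale cancel, so P = ∫_{0}^{1.2} t^2·e^(-2·t) dt ÷ ∫_{0}^{∞} t^2·e^(-2·t) dt.
Using ∫ t^2·e^(-2·t) dt = -(2·t^2 + 2·t + 1)·e^(-2·t)/4, the numerator is 1/4 - 157·e^(-12/5)/100 and the denominator is 1/4.
The result is P = 0.43029.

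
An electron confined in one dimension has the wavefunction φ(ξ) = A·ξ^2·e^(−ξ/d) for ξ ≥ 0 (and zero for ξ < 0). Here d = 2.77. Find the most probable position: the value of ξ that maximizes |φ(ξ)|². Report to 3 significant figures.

Set d/dξ [|φ(ξ)|²] = 0 and solve for ξ > 0.
Solving yields ξ = 2·d.
With d = 2.77, the most probable position is 5.540.

ξ ≈ 5.54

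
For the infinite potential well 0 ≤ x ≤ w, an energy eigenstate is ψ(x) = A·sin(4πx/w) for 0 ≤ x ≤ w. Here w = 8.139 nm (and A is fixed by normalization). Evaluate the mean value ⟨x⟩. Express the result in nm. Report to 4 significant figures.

⟨x⟩ ≈ 4.070 nm

By definition ⟨x⟩ = ∫ x |ψ(x)|² dx.
Evaluating both integrals, ⟨x⟩ = w/2.
With w = 8.139, ⟨x⟩ = 4.0695.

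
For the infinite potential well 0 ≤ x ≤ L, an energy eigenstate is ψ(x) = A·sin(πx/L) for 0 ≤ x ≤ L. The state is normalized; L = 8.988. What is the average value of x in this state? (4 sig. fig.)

⟨x⟩ = ∫ x |ψ|² dx over the full domain.
Since the A² factors cancel between numerator and denominator, ⟨x⟩ = L/2.
Putting L = 8.988 gives 4.4940.

⟨x⟩ ≈ 4.494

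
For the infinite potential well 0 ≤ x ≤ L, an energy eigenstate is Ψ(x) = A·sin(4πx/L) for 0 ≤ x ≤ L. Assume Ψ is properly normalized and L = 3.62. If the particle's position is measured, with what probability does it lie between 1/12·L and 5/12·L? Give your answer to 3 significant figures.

P ≈ 0.402

The probability is P = ∫ |Ψ|² dx over [1/12·L, 5/12·L].
With A² fixed by ∫|Ψ|² = 1, i.e. A² = (L/2)^(−1), substitute and integrate.
Substituting u = x/L, A² and the length scale cancel in the ratio: P = ∫_{1/12}^{5/12} sin(4·π·u)^2 du / ∫_{0}^{1} sin(4·π·u)^2 du.
An antiderivative of sin(4·π·u)^2 is u/2 - sin(4·π·u)·cos(4·π·u)/(8·π); evaluating from 1/12 to 5/12 gives √(3)/(16·π) + 1/6, while the full integral is 1/2.
This works out to P = (√(3)/8 + π/3)/π.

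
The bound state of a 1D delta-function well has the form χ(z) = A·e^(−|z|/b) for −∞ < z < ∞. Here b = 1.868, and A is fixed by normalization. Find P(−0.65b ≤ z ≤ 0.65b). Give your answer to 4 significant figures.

The probability is P = ∫ |χ|² dz over [−0.65b, 0.65b].
Since A² = 1/(b), this is the region integral divided by the full normalization integral.
Both integrals are even about z = 0, so only the z ≥ 0 halves are needed (the factors of 2 cancel). Substituting u = z/b, A² and the length scale cancel in the ratio: P = ∫_{0}^{0.65} e^(-2·u) du / ∫_{0}^{∞} e^(-2·u) du.
An antiderivative of e^(-2·u) is -e^(-2·u)/2; evaluating from 0 to 0.65 gives 1/2 - e^(-13/10)/2, while the full integral is 1/2.
Taking the ratio, P = 0.72747.

P ≈ 0.7275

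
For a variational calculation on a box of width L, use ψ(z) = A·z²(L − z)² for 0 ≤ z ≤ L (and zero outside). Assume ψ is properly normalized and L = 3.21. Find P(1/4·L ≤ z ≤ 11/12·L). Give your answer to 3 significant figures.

|ψ|² is the probability density, so P = ∫_{1/4·L}^{11/12·L} |ψ|² dz.
Since A² = 1/(L^9/630), this is the region integral divided by the full normalization integral.
Substituting u = z/L, A² and the length scale cancel in the ratio: P = ∫_{1/4}^{11/12} u^4·(1 - u)^4 du / ∫_{0}^{1} u^4·(1 - u)^4 du.
Using ∫ u^4·(1 - u)^4 du = u^5·(70·u^4 - 315·u^3 + 540·u^2 - 420·u + 126)/630, the numerator is ≈ 0.0015090 and the denominator is 1/630.
The result is P = 0.9507.

P ≈ 0.951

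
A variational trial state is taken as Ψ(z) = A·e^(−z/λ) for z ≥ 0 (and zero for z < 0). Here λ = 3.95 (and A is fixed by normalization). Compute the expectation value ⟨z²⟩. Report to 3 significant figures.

⟨z^2⟩ ≈ 7.80

⟨z²⟩ = ∫ z^2 |Ψ|² dz over the full domain.
Using ∫₀^∞ zⁿ e^(−αz) dz = n!/αⁿ⁺¹, evaluating both integrals, ⟨z²⟩ = λ^2/2.
With λ = 3.95, ⟨z^2⟩ = 7.801.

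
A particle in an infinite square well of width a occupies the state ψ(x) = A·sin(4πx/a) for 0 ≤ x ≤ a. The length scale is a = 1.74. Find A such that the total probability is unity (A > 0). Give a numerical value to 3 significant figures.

The normalization condition is ∫|ψ|² dx = 1 from 0 to a.
The integral (without the A² prefactor) comes out to a/2.
Setting this equal to 1 gives A² = 1/(a/2).
Plugging in a = 1.74 yields A = 1.072.

A ≈ 1.07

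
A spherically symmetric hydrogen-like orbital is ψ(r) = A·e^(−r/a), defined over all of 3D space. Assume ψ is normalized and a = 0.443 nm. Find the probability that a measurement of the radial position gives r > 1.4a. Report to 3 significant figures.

P = ∫ |ψ|² 4πr² dr over r > 1.4a.
A² is fixed by ∫₀^∞ 4πr²|ψ|² dr = 1, i.e. A² = (π·a^3)^(−1).
Let u = r/a; then A², 4π and the length scale all cancel, so P = ∫_{1.4}^{∞} u^2·e^(-2·u) du ÷ ∫_{0}^{∞} u^2·e^(-2·u) du.
Using ∫ u^2·e^(-2·u) du = -(2·u^2 + 2·u + 1)·e^(-2·u)/4, the numerator is 193·e^(-14/5)/100 and the denominator is 1/4.
The region integral divided by the full integral gives P = 0.4695.

P ≈ 0.469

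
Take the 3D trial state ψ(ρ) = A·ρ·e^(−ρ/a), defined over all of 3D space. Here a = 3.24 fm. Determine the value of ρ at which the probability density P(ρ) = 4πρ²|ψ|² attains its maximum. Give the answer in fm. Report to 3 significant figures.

ρ ≈ 6.48 fm

The maximum of P(ρ) = 4πρ²|ψ|² occurs where its derivative vanishes.
Solving yields ρ = 2·a.
With a = 3.24, the most probable radial distance is 6.480 fm.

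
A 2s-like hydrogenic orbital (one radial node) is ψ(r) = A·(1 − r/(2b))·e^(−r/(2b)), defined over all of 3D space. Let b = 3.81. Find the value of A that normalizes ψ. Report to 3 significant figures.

A ≈ 0.0268

The normalization condition is ∫|ψ|² 4πr² dr = 1 from 0 to ∞.
In 3D with spherical symmetry the volume element is 4πr² dr.
Using ∫₀^∞ rⁿ e^(−αr) dr = n!/αⁿ⁺¹, ∫|ψ|² 4πr² dr = A²·(8·π·b^3).
So A² = (8·π·b^3)^(−1).
Substituting b = 3.81 gives A² = 0.0007194, so A = 0.02682.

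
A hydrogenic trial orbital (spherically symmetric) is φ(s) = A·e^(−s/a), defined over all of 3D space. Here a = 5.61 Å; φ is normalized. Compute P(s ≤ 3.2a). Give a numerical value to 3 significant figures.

P ≈ 0.954

P = ∫ |φ|² 4πs² ds over s ≤ 3.2a.
The full normalization integral is A²·[π·a^3] = 1, fixing A².
Substituting u = s/a, A², 4π and the length scale all cancel in the ratio: P = ∫_{0}^{3.2} u^2·e^(-2·u) du / ∫_{0}^{∞} u^2·e^(-2·u) du.
An antiderivative of u^2·e^(-2·u) is -(2·u^2 + 2·u + 1)·e^(-2·u)/4; evaluating from 0 to 3.2 gives 1/4 - 697·e^(-32/5)/100, while the full integral is 1/4.
Taking the ratio yields P = 0.9537.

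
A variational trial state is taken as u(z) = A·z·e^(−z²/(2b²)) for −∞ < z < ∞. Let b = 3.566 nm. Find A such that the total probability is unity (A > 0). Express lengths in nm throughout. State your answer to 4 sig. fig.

A ≈ 0.1577 nm^(-3/2)

Require ∫ |u|² dz = 1 over the whole domain.
With u = A·z·e^(−z²/(2b²)), the integral evaluates to A²·[√(π)·b^3/2].
Hence A² = 1/[√(π)·b^3/2].
With b = 3.566: A² = 0.024883 and A = 0.15774.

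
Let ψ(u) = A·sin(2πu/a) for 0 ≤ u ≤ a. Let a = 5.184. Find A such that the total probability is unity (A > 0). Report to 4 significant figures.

A ≈ 0.6211

Normalization requires ∫|ψ|² du = 1, integrated from 0 to a.
Using sin²θ = (1 − cos 2θ)/2, carrying out the integral gives A² · a/2.
So A² = (a/2)^(−1).
With a = 5.184: A² = 0.38580 and A = 0.62113.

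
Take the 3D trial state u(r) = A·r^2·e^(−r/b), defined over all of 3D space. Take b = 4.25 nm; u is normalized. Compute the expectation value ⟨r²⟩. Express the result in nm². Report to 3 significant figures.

⟨r²⟩ = ∫ r^2 |u|² 4πr² dr over the full domain.
Evaluating both integrals, ⟨r²⟩ = 14·b^2.
Putting b = 4.25 gives 252.9.

⟨r^2⟩ ≈ 253 nm^2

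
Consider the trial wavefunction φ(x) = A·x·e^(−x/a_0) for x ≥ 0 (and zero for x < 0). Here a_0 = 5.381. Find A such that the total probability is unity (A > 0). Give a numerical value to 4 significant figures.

A ≈ 0.1602

The normalization condition is ∫|φ|² dx = 1 from 0 to ∞.
The integral (without the A² prefactor) comes out to a_0^3/4.
With a_0 = 5.381: A² = 0.025673 and A = 0.16023.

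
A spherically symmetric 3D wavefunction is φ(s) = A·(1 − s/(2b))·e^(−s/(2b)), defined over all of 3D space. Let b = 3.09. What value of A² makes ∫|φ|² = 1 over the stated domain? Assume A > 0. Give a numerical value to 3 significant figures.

Normalization requires ∫|φ|² 4πs² ds = 1, integrated from 0 to ∞.
In 3D with spherical symmetry the volume element is 4πs² ds.
Recall ∫₀^∞ s^m e^(−s/β) ds = m!·β^(m+1), ∫|φ|² 4πs² ds = A²·(8·π·b^3).
Substituting b = 3.09 gives A² = 0.001349, so A = 0.03672.

A^2 ≈ 0.00135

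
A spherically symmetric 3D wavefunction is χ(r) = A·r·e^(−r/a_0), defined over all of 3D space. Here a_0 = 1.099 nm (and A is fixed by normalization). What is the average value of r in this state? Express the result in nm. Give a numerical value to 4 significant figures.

⟨r⟩ ≈ 2.748 nm

The expectation value is the |χ|²-weighted average of r: ∫ r|χ|² 4πr² dr.
With ∫₀^∞ r^5 e^(−αr) dr = 5!/α^6, evaluating both integrals, ⟨r⟩ = 5·a_0/2.
Putting a_0 = 1.099 gives 2.7475.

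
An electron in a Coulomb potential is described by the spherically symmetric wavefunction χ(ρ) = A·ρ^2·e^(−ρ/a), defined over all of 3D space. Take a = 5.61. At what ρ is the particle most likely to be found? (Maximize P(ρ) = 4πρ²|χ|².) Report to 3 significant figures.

ρ ≈ 16.8

Differentiate P(ρ) = 4πρ²|χ|² with respect to ρ and set to zero.
This gives ρ = 3·a.
With a = 5.61, the most probable radial distance is 16.83.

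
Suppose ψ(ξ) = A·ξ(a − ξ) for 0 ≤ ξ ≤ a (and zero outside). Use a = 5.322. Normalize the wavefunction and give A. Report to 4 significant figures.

A ≈ 0.08382

The normalization condition is ∫|ψ|² dξ = 1 from 0 to a.
Expanding the polynomial and integrating term by term, with ψ = A·ξ(a − ξ), the integral evaluates to A²·[a^5/30].
Setting this equal to 1 gives A² = 1/(a^5/30).
Plugging in a = 5.322 yields A = 0.083825.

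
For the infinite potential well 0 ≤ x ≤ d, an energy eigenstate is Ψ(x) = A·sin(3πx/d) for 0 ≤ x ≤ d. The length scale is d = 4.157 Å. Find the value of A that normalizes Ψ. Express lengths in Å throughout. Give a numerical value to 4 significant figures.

The normalization condition is ∫|Ψ|² dx = 1 from 0 to d.
With ∫₀^d sin²(nπx/d) dx = d/2, with Ψ = A·sin(3πx/d), the integral evaluates to A²·[d/2].
Plugging in d = 4.157 yields A = 0.69363.

A ≈ 0.6936 Å^(-1/2)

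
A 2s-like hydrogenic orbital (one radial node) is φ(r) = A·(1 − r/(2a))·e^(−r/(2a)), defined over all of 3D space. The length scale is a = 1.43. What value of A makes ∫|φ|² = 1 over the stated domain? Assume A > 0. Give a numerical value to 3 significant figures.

Normalization requires ∫|φ|² 4πr² dr = 1, integrated from 0 to ∞.
(Spherical symmetry: dV = 4πr² dr.)
∫|φ|² 4πr² dr = A²·(8·π·a^3).
So A² = (8·π·a^3)^(−1).
Plugging in a = 1.43 yields A = 0.1166.

A ≈ 0.117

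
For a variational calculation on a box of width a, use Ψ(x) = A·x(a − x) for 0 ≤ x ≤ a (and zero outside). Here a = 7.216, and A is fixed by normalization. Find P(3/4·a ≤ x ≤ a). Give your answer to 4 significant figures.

P = ∫_{3/4·a}^{a} |Ψ(x)|² dx.
With A² fixed by ∫|Ψ|² = 1, i.e. A² = (a^5/30)^(−1), substitute and integrate.
Substituting u = x/a, A² and the length scale cancel in the ratio: P = ∫_{3/4}^{1} u^2·(1 - u)^2 du / ∫_{0}^{1} u^2·(1 - u)^2 du.
With ∫ u^2·(1 - u)^2 du = u^3·(6·u^2 - 15·u + 10)/30 + C, the region integral is ≈ 0.00345052 and the full one is 1/30.
The result is P = 53/512.

P ≈ 0.1035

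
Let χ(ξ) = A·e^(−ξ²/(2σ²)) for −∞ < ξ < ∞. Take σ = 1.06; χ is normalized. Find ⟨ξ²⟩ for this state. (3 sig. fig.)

⟨ξ²⟩ = ∫ ξ^2 |χ|² dξ over the full domain.
Differentiating ∫e^(−αξ²) dξ = √(π/α) under α to get the higher moments, since the A² factors cancel between numerator and denominator, ⟨ξ²⟩ = σ^2/2.
With σ = 1.06, ⟨ξ^2⟩ = 0.5618.

⟨ξ^2⟩ ≈ 0.562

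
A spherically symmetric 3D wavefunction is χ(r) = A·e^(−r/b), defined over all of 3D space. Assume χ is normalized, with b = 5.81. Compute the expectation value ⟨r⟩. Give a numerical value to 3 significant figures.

By definition ⟨r⟩ = ∫ r |χ(r)|² 4πr² dr.
Using ∫₀^∞ rⁿ e^(−αr) dr = n!/αⁿ⁺¹, the ratio of the moment integral to the normalization integral gives ⟨r⟩ = 3·b/2.
Putting b = 5.81 gives 8.715.

⟨r⟩ ≈ 8.72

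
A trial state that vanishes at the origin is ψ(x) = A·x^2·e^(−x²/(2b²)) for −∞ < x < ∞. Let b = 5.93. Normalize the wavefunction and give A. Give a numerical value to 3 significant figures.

A ≈ 0.0101

The normalization condition is ∫|ψ|² dx = 1 from −∞ to ∞.
Using the Gaussian integral ∫_{−∞}^{∞} e^(−αx²) dx = √(π/α), carrying out the integral gives A² · 3·√(π)·b^5/4.
Hence A² = 1/[3·√(π)·b^5/4].
With b = 5.93: A² = 0.0001026 and A = 0.01013.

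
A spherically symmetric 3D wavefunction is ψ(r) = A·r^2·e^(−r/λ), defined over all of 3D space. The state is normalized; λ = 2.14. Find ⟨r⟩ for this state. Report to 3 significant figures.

By definition ⟨r⟩ = ∫ r |ψ(r)|² 4πr² dr.
Recall ∫₀^∞ r^m e^(−r/β) dr = m!·β^(m+1), since the A² factors cancel between numerator and denominator, ⟨r⟩ = 7·λ/2.
Putting λ = 2.14 gives 7.490.

⟨r⟩ ≈ 7.49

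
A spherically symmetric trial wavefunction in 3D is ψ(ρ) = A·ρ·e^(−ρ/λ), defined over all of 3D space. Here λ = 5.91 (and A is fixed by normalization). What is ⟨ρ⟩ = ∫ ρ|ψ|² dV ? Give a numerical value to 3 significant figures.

By definition ⟨ρ⟩ = ∫ ρ |ψ(ρ)|² 4πρ² dρ.
Recall ∫₀^∞ ρ^m e^(−ρ/β) dρ = m!·β^(m+1), the ratio of the moment integral to the normalization integral gives ⟨ρ⟩ = 5·λ/2.
Putting λ = 5.91 gives 14.78.

⟨ρ⟩ ≈ 14.8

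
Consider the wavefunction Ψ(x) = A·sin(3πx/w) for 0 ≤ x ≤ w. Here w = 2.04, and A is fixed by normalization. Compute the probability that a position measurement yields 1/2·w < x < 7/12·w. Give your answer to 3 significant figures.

P ≈ 0.136

The probability is P = ∫ |Ψ|² dx over [1/2·w, 7/12·w].
The normalization integral ∫|Ψ|²dx over the whole domain equals w/2·A², and A² cancels in the ratio.
Let u = x/w; then A² and the length scale cancel, so P = ∫_{1/2}^{7/12} sin(3·π·u)^2 du ÷ ∫_{0}^{1} sin(3·π·u)^2 du.
An antiderivative of sin(3·π·u)^2 is u/2 - sin(6·π·u)/(12·π); evaluating from 1/2 to 7/12 gives 1/(12·π) + 1/24, while the full integral is 1/2.
This works out to P = (2 + π)/(12·π).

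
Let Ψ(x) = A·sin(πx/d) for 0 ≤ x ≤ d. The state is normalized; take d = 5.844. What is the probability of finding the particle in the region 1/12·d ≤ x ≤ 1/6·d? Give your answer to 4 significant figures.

P ≈ 0.02508

The probability is P = ∫ |Ψ|² dx over [1/12·d, 1/6·d].
Since A² = 1/(d/2), this is the region integral divided by the full normalization integral.
Let u = x/d; then A² and the length scale cancel, so P = ∫_{1/12}^{1/6} sin(π·u)^2 du ÷ ∫_{0}^{1} sin(π·u)^2 du.
Using ∫ sin(π·u)^2 du = u/2 - sin(2·π·u)/(4·π), the numerator is -√(3)/(8·π) + 1/(8·π) + 1/24 and the denominator is 1/2.
Taking the ratio, P = (-3·√(3) + 3 + π)/(12·π).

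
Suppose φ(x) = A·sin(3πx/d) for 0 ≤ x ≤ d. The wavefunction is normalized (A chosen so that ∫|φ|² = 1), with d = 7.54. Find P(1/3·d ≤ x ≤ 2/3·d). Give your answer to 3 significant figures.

The probability is P = ∫ |φ|² dx over [1/3·d, 2/3·d].
With A² fixed by ∫|φ|² = 1, i.e. A² = (d/2)^(−1), substitute and integrate.
Substituting u = x/d, A² and the length scale cancel in the ratio: P = ∫_{1/3}^{2/3} sin(3·π·u)^2 du / ∫_{0}^{1} sin(3·π·u)^2 du.
With ∫ sin(3·π·u)^2 du = u/2 - sin(6·π·u)/(12·π) + C, the region integral is 1/6 and the full one is 1/2.
The result is P = 1/3.

P ≈ 0.333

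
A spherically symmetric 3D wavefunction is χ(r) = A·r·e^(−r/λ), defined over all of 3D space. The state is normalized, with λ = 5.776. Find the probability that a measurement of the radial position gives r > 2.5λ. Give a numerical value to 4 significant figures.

P ≈ 0.4405

With dV = 4πr²dr, the probability is ∫|χ|² dV over r > 2.5λ.
A² is fixed by ∫₀^∞ 4πr²|χ|² dr = 1, i.e. A² = (3·π·λ^5)^(−1).
In terms of u = r/λ (A², 4π and the length scale all cancel between numerator and denominator), P = [∫_{2.5}^{∞} u^4·e^(-2·u) du] / [∫_{0}^{∞} u^4·e^(-2·u) du].
With ∫ u^4·e^(-2·u) du = -(u^4/2 + u^3 + 3·u^2/2 + 3·u/2 + 3/4)·e^(-2·u) + C, the region integral is 1569·e^(-5)/32 and the full one is 3/4.
Taking the ratio yields P = 0.44049.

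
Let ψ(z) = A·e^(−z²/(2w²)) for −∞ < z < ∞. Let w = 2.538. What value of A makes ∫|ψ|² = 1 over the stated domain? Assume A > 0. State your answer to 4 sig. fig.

Normalization requires ∫|ψ|² dz = 1, integrated from −∞ to ∞.
Carrying out the integral gives A² · √(π)·w.
Setting this equal to 1 gives A² = 1/(√(π)·w).
Substituting w = 2.538 gives A² = 0.22230, so A = 0.47148.

A ≈ 0.4715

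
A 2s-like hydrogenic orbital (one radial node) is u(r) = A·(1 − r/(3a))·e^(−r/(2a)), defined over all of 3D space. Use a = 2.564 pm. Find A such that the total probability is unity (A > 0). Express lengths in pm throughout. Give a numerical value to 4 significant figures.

A ≈ 0.08415 pm^(-3/2)

Require ∫ |u|² 4πr² dr = 1 over the whole domain.
(Spherical symmetry: dV = 4πr² dr.)
Using ∫₀^∞ rⁿ e^(−αr) dr = n!/αⁿ⁺¹, ∫|u|² 4πr² dr = A²·(8·π·a^3/3).
Substituting a = 2.564 gives A² = 0.0070815, so A = 0.084152.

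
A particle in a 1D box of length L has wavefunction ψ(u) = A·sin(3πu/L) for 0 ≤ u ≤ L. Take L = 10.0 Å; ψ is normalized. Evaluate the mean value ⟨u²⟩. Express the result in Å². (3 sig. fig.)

⟨u^2⟩ ≈ 32.8 Å^2

By definition ⟨u²⟩ = ∫ u^2 |ψ(u)|² du.
The ratio of the moment integral to the normalization integral gives ⟨u²⟩ = -L^2/(18·π^2) + L^2/3.
Putting L = 10.0 gives 32.77.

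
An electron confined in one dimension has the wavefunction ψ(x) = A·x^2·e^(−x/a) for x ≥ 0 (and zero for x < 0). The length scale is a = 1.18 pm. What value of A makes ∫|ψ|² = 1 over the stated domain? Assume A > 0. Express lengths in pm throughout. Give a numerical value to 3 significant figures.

A ≈ 0.763 pm^(-5/2)

We need A² ∫|f|² dx = 1, taking the integral from 0 to ∞.
With ∫₀^∞ x^4 e^(−αx) dx = 4!/α^5, ∫|ψ|² dx = A²·(3·a^5/4).
Setting this equal to 1 gives A² = 1/(3·a^5/4).
Plugging in a = 1.18 yields A = 0.7634.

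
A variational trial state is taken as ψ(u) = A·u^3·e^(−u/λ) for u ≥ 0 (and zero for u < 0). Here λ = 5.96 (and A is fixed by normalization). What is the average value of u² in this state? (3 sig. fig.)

The expectation value is the |ψ|²-weighted average of u^2: ∫ u^2|ψ|² du.
Since the A² factors cancel between numerator and denominator, ⟨u²⟩ = 14·λ^2.
Putting λ = 5.96 gives 497.3.

⟨u^2⟩ ≈ 497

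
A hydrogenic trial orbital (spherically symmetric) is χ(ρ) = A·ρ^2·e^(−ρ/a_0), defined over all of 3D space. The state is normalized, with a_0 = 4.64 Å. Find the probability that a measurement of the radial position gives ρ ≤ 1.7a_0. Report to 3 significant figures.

P ≈ 0.0579

P = ∫ |χ|² 4πρ² dρ over ρ ≤ 1.7a_0.
A² is fixed by ∫₀^∞ 4πρ²|χ|² dρ = 1, i.e. A² = (45·π·a_0^7/2)^(−1).
Let u = ρ/a_0; then A², 4π and the length scale all cancel, so P = ∫_{0}^{1.7} u^6·e^(-2·u) du ÷ ∫_{0}^{∞} u^6·e^(-2·u) du.
An antiderivative of u^6·e^(-2·u) is -(4·u^6 + 12·u^5 + 30·u^4 + 60·u^3 + 90·u^2 + 90·u + 45)·e^(-2·u)/8; evaluating from 0 to 1.7 gives ≈ 0.32542, while the full integral is 45/8.
Taking the ratio yields P = 0.05785.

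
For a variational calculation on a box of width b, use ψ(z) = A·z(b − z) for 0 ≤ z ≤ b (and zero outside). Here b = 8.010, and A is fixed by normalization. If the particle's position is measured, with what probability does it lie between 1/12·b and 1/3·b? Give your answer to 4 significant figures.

P = ∫_{1/12·b}^{1/3·b} |ψ(z)|² dz.
The normalization integral ∫|ψ|²dz over the whole domain equals b^5/30·A², and A² cancels in the ratio.
Let u = z/b; then A² and the length scale cancel, so P = ∫_{1/12}^{1/3} u^2·(1 - u)^2 du ÷ ∫_{0}^{1} u^2·(1 - u)^2 du.
With ∫ u^2·(1 - u)^2 du = u^3·(6·u^2 - 15·u + 10)/30 + C, the region integral is ≈ 0.00682629 and the full one is 1/30.
This works out to P = 0.20479.

P ≈ 0.2048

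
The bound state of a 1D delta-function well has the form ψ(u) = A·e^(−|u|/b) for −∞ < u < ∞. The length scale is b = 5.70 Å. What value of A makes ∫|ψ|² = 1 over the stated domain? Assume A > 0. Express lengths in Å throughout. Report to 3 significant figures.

A ≈ 0.419 Å^(-1/2)

The normalization condition is ∫|ψ|² du = 1 from −∞ to ∞.
Using ∫₀^∞ uⁿ e^(−αu) du = n!/αⁿ⁺¹, carrying out the integral gives A² · b.
Hence A² = 1/[b].
With b = 5.70: A² = 0.1754 and A = 0.4189.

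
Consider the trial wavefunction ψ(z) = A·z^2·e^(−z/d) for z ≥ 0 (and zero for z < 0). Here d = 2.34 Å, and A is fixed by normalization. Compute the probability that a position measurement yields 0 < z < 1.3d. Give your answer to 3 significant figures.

P ≈ 0.123

P = ∫_{0}^{1.3d} |ψ(z)|² dz.
Since A² = 1/(3·d^5/4), this is the region integral divided by the full normalization integral.
In terms of u = z/d (A² and the length scale cancel between numerator and denominator), P = [∫_{0}^{1.3} u^4·e^(-2·u) du] / [∫_{0}^{∞} u^4·e^(-2·u) du].
Using ∫ u^4·e^(-2·u) du = -(u^4/2 + u^3 + 3·u^2/2 + 3·u/2 + 3/4)·e^(-2·u), the numerator is ≈ 0.091932 and the denominator is 3/4.
The result is P = 0.1226.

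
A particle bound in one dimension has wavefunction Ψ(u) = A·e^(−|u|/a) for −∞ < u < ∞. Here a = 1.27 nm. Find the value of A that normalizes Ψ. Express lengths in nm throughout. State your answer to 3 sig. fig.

A ≈ 0.887 nm^(-1/2)

We need A² ∫|f|² du = 1, taking the integral from −∞ to ∞.
Recall ∫₀^∞ u^m e^(−u/β) du = m!·β^(m+1), the integral (without the A² prefactor) comes out to a.
So A² = (a)^(−1).
With a = 1.27: A² = 0.7874 and A = 0.8874.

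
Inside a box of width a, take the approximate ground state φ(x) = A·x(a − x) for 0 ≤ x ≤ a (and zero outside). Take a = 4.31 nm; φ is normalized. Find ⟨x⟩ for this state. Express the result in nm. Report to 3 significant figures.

By definition ⟨x⟩ = ∫ x |φ(x)|² dx.
Expanding the polynomial and integrating term by term, evaluating both integrals, ⟨x⟩ = a/2.
Putting a = 4.31 gives 2.155.

⟨x⟩ ≈ 2.16 nm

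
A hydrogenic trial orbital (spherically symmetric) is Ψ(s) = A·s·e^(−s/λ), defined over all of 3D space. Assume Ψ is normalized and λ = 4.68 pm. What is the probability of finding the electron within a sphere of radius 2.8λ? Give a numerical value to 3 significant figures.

P ≈ 0.658

Integrate the radial probability density 4πs²|Ψ|² over s ≤ 2.8λ.
Normalization gives A² = 1/(3·π·λ^5).
Substituting u = s/λ, A², 4π and the length scale all cancel in the ratio: P = ∫_{0}^{2.8} u^4·e^(-2·u) du / ∫_{0}^{∞} u^4·e^(-2·u) du.
With ∫ u^4·e^(-2·u) du = -(u^4/2 + u^3 + 3·u^2/2 + 3·u/2 + 3/4)·e^(-2·u) + C, the region integral is ≈ 0.49339 and the full one is 3/4.
The region integral divided by the full integral gives P = 0.6578.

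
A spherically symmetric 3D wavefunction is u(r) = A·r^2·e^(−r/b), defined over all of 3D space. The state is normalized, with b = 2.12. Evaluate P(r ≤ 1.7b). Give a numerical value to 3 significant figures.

Integrate the radial probability density 4πr²|u|² over r ≤ 1.7b.
Normalization gives A² = 1/(45·π·b^7/2).
Let t = r/b; then A², 4π and the length scale all cancel, so P = ∫_{0}^{1.7} t^6·e^(-2·t) dt ÷ ∫_{0}^{∞} t^6·e^(-2·t) dt.
With ∫ t^6·e^(-2·t) dt = -(4·t^6 + 12·t^5 + 30·t^4 + 60·t^3 + 90·t^2 + 90·t + 45)·e^(-2·t)/8 + C, the region integral is ≈ 0.32542 and the full one is 45/8.
The region integral divided by the full integral gives P = 0.05785.

P ≈ 0.0579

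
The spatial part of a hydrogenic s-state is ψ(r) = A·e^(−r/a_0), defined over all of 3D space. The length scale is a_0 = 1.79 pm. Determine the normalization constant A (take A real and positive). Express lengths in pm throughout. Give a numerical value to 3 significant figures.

A ≈ 0.236 pm^(-3/2)

The normalization condition is ∫|ψ|² 4πr² dr = 1 from 0 to ∞.
(Spherical symmetry: dV = 4πr² dr.)
Using ∫₀^∞ rⁿ e^(−αr) dr = n!/αⁿ⁺¹, the integral (without the A² prefactor) comes out to π·a_0^3.
Setting this equal to 1 gives A² = 1/(π·a_0^3).
With a_0 = 1.79: A² = 0.05550 and A = 0.2356.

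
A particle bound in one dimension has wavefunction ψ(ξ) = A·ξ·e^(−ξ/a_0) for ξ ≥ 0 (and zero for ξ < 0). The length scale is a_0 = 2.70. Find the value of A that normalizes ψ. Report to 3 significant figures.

A ≈ 0.451

Normalization requires ∫|ψ|² dξ = 1, integrated from 0 to ∞.
With ψ = A·ξ·e^(−ξ/a_0), the integral evaluates to A²·[a_0^3/4].
So A² = (a_0^3/4)^(−1).
With a_0 = 2.70: A² = 0.2032 and A = 0.4508.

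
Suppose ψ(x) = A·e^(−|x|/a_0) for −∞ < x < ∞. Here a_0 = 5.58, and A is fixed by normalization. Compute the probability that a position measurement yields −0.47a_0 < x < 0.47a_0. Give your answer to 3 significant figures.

P ≈ 0.609

P = ∫_{−0.47a_0}^{0.47a_0} |ψ(x)|² dx.
With A² fixed by ∫|ψ|² = 1, i.e. A² = (a_0)^(−1), substitute and integrate.
By symmetry take twice the x ≥ 0 contribution in numerator and denominator; the 2's cancel. Substituting u = x/a_0, A² and the length scale cancel in the ratio: P = ∫_{0}^{0.47} e^(-2·u) du / ∫_{0}^{∞} e^(-2·u) du.
Using ∫ e^(-2·u) du = -e^(-2·u)/2, the numerator is 1/2 - e^(-47/50)/2 and the denominator is 1/2.
The result is P = 0.6094.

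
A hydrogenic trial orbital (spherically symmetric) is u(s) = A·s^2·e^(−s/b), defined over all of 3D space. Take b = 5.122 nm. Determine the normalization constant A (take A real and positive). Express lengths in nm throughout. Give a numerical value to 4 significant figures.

The normalization condition is ∫|u|² 4πs² ds = 1 from 0 to ∞.
The angular integral contributes 4π, leaving ∫₀^∞ s²|u|² ds.
∫|u|² 4πs² ds = A²·(45·π·b^7/2).
So A² = (45·π·b^7/2)^(−1).
Substituting b = 5.122 gives A² = 1.5296E-7, so A = 0.00039111.

A ≈ 0.0003911 nm^(-7/2)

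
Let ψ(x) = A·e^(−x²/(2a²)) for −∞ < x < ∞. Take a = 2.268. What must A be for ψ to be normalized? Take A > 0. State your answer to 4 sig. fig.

A ≈ 0.4988

Normalization requires ∫|ψ|² dx = 1, integrated from −∞ to ∞.
Differentiating ∫e^(−αx²) dx = √(π/α) under α to get the higher moments, the integral (without the A² prefactor) comes out to √(π)·a.
Setting this equal to 1 gives A² = 1/(√(π)·a).
With a = 2.268: A² = 0.24876 and A = 0.49876.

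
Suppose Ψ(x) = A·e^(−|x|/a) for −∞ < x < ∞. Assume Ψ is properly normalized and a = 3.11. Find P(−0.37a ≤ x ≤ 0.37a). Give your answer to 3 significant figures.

P ≈ 0.523

|Ψ|² is the probability density, so P = ∫_{−0.37a}^{0.37a} |Ψ|² dx.
With A² fixed by ∫|Ψ|² = 1, i.e. A² = (a)^(−1), substitute and integrate.
By symmetry take twice the x ≥ 0 contribution in numerator and denominator; the 2's cancel. Let u = x/a; then A² and the length scale cancel, so P = ∫_{0}^{0.37} e^(-2·u) du ÷ ∫_{0}^{∞} e^(-2·u) du.
Using ∫ e^(-2·u) du = -e^(-2·u)/2, the numerator is 1/2 - e^(-37/50)/2 and the denominator is 1/2.
Evaluating gives P = 0.5229.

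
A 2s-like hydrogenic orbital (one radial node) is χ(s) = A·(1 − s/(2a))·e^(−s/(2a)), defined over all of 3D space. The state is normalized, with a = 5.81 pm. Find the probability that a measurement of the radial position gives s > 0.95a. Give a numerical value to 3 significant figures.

P ≈ 0.968

P = ∫ |χ|² 4πs² ds over s > 0.95a.
A² is fixed by ∫₀^∞ 4πs²|χ|² ds = 1, i.e. A² = (8·π·a^3)^(−1).
Let u = s/a; then A², 4π and the length scale all cancel, so P = ∫_{0.95}^{∞} u^2·(1 - u/2)^2·e^(-u) du ÷ ∫_{0}^{∞} u^2·(1 - u/2)^2·e^(-u) du.
Using ∫ u^2·(1 - u/2)^2·e^(-u) du = -(u^4/4 + u^2 + 2·u + 2)·e^(-u), the numerator is ≈ 1.9361 and the denominator is 2.
The region integral divided by the full integral gives P = 0.9680.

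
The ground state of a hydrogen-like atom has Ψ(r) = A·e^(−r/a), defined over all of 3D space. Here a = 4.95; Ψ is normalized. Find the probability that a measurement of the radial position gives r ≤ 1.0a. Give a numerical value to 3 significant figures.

Integrate the radial probability density 4πr²|Ψ|² over r ≤ 1.0a.
The full normalization integral is A²·[π·a^3] = 1, fixing A².
Let u = r/a; then A², 4π and the length scale all cancel, so P = ∫_{0}^{1.0} u^2·e^(-2·u) du ÷ ∫_{0}^{∞} u^2·e^(-2·u) du.
Using ∫ u^2·e^(-2·u) du = -(2·u^2 + 2·u + 1)·e^(-2·u)/4, the numerator is 1/4 - 5·e^(-2)/4 and the denominator is 1/4.
Taking the ratio yields P = 0.3233.

P ≈ 0.323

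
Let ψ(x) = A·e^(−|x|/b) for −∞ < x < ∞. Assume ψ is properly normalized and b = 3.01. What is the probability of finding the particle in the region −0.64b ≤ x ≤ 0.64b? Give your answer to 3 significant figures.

P ≈ 0.722

|ψ|² is the probability density, so P = ∫_{−0.64b}^{0.64b} |ψ|² dx.
Since A² = 1/(b), this is the region integral divided by the full normalization integral.
By symmetry take twice the x ≥ 0 contribution in numerator and denominator; the 2's cancel. Let u = x/b; then A² and the length scale cancel, so P = ∫_{0}^{0.64} e^(-2·u) du ÷ ∫_{0}^{∞} e^(-2·u) du.
An antiderivative of e^(-2·u) is -e^(-2·u)/2; evaluating from 0 to 0.64 gives 1/2 - e^(-32/25)/2, while the full integral is 1/2.
Evaluating gives P = 0.7220.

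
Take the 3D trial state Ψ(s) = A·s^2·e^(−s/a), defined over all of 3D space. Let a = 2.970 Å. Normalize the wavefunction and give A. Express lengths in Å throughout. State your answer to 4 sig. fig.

A ≈ 0.002634 Å^(-7/2)

Require ∫ |Ψ|² 4πs² ds = 1 over the whole domain.
With ∫₀^∞ s^6 e^(−αs) ds = 6!/α^7, with Ψ = A·s^2·e^(−s/a), the integral evaluates to A²·[45·π·a^7/2].
Hence A² = 1/[45·π·a^7/2].
Plugging in a = 2.970 yields A = 0.0026344.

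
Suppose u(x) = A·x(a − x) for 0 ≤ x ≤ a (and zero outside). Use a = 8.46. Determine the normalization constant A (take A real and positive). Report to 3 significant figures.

A ≈ 0.0263

We need A² ∫|f|² dx = 1, taking the integral from 0 to a.
Expanding the polynomial and integrating term by term, with u = A·x(a − x), the integral evaluates to A²·[a^5/30].
Substituting a = 8.46 gives A² = 0.0006923, so A = 0.02631.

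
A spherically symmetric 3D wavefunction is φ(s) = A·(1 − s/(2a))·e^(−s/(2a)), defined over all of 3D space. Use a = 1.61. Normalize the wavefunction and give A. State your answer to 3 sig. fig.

Normalization requires ∫|φ|² 4πs² ds = 1, integrated from 0 to ∞.
In 3D with spherical symmetry the volume element is 4πs² ds.
With φ = A·(1 − s/(2a))·e^(−s/(2a)), the integral evaluates to A²·[8·π·a^3].
So A² = (8·π·a^3)^(−1).
Substituting a = 1.61 gives A² = 0.009534, so A = 0.09764.

A ≈ 0.0976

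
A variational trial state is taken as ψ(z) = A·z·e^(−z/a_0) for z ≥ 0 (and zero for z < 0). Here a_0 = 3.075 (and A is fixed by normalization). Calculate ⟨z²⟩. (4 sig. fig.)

The expectation value is the |ψ|²-weighted average of z^2: ∫ z^2|ψ|² dz.
Recall ∫₀^∞ z^m e^(−z/β) dz = m!·β^(m+1), evaluating both integrals, ⟨z²⟩ = 3·a_0^2.
Putting a_0 = 3.075 gives 28.367.

⟨z^2⟩ ≈ 28.37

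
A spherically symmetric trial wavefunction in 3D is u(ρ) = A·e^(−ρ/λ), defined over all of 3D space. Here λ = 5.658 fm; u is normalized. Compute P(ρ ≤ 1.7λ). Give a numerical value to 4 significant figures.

With dV = 4πρ²dρ, the probability is ∫|u|² dV over ρ ≤ 1.7λ.
The full normalization integral is A²·[π·λ^3] = 1, fixing A².
Substituting t = ρ/λ, A², 4π and the length scale all cancel in the ratio: P = ∫_{0}^{1.7} t^2·e^(-2·t) dt / ∫_{0}^{∞} t^2·e^(-2·t) dt.
Using ∫ t^2·e^(-2·t) dt = -(2·t^2 + 2·t + 1)·e^(-2·t)/4, the numerator is 1/4 - 509·e^(-17/5)/200 and the denominator is 1/4.
This evaluates to P = 0.66026.

P ≈ 0.6603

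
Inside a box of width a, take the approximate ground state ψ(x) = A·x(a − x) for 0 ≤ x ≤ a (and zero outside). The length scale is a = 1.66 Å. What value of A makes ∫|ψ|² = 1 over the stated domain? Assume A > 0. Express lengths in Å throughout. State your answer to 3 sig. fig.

A ≈ 1.54 Å^(-5/2)

We need A² ∫|f|² dx = 1, taking the integral from 0 to a.
∫|ψ|² dx = A²·(a^5/30).
Plugging in a = 1.66 yields A = 1.543.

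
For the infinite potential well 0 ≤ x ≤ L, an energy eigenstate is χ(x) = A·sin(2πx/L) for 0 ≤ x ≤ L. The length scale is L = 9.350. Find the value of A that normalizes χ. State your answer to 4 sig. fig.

Normalization requires ∫|χ|² dx = 1, integrated from 0 to L.
Carrying out the integral gives A² · L/2.
Setting this equal to 1 gives A² = 1/(L/2).
With L = 9.350: A² = 0.21390 and A = 0.46250.

A ≈ 0.4625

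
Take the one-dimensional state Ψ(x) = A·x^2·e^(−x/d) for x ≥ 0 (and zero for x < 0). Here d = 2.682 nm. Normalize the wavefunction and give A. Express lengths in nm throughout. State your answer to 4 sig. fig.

The normalization condition is ∫|Ψ|² dx = 1 from 0 to ∞.
With Ψ = A·x^2·e^(−x/d), the integral evaluates to A²·[3·d^5/4].
Setting this equal to 1 gives A² = 1/(3·d^5/4).
Plugging in d = 2.682 yields A = 0.098022.

A ≈ 0.09802 nm^(-5/2)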